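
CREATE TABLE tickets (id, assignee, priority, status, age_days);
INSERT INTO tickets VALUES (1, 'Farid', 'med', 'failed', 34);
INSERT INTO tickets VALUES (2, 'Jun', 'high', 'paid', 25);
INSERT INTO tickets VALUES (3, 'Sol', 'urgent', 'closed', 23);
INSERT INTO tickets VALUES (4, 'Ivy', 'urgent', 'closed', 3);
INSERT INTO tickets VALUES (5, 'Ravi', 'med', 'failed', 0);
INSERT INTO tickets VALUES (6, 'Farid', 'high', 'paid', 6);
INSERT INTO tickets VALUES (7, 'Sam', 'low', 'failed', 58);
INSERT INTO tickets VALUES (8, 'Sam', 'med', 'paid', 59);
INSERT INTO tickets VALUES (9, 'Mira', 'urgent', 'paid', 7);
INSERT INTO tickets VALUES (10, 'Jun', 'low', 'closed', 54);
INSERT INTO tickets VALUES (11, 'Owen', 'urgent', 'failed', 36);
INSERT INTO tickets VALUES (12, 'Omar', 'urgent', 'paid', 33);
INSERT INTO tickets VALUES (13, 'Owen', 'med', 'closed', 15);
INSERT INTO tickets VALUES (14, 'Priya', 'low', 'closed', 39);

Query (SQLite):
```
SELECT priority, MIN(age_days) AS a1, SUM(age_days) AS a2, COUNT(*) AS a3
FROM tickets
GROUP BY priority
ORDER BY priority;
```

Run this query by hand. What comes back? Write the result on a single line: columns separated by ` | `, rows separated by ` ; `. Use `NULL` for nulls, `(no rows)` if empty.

high | 6 | 31 | 2 ; low | 39 | 151 | 3 ; med | 0 | 108 | 4 ; urgent | 3 | 102 | 5

Group tickets by priority.
Per group compute: MIN(age_days), SUM(age_days), COUNT(*).
  high: ids {2, 6} → MIN(age_days)=6, SUM(age_days)=31, COUNT(*)=2
  low: ids {7, 10, 14} → MIN(age_days)=39, SUM(age_days)=151, COUNT(*)=3
  med: ids {1, 5, 8, 13} → MIN(age_days)=0, SUM(age_days)=108, COUNT(*)=4
  urgent: ids {3, 4, 9, 11, 12} → MIN(age_days)=3, SUM(age_days)=102, COUNT(*)=5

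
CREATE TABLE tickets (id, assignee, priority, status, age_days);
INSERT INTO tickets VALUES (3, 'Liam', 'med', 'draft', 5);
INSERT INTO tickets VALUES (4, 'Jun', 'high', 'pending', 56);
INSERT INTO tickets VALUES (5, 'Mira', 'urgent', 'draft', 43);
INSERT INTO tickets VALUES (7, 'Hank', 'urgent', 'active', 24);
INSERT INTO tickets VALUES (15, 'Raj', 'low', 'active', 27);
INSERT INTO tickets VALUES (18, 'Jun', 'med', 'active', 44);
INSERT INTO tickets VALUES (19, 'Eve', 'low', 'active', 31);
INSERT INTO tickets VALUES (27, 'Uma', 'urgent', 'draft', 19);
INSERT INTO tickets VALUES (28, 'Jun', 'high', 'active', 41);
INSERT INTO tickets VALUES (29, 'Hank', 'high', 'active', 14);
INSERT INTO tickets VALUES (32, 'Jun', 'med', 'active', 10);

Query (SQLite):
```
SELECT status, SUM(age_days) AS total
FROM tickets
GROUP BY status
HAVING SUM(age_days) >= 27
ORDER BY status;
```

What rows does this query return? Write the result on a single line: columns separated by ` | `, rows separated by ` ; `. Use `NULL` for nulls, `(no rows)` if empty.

active | 191 ; draft | 67 ; pending | 56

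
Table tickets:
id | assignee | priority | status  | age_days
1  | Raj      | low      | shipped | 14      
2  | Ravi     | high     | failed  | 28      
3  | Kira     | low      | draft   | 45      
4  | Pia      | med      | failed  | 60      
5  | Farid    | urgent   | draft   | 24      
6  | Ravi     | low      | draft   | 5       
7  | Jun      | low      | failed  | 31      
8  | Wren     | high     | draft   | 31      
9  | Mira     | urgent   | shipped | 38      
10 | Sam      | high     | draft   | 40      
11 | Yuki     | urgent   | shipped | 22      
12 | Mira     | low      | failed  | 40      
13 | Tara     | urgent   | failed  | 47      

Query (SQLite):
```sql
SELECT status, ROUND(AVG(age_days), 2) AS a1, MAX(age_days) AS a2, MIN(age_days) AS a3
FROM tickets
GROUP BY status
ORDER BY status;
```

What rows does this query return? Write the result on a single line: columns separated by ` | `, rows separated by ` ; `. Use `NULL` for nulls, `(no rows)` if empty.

Group tickets by status.
Per group compute: ROUND(AVG(age_days), 2), MAX(age_days), MIN(age_days).
  draft: ids {3, 5, 6, 8, 10} → ROUND(AVG(age_days), 2)=29, MAX(age_days)=45, MIN(age_days)=5
  failed: ids {2, 4, 7, 12, 13} → ROUND(AVG(age_days), 2)=41.2, MAX(age_days)=60, MIN(age_days)=28
  shipped: ids {1, 9, 11} → ROUND(AVG(age_days), 2)=24.67, MAX(age_days)=38, MIN(age_days)=14

draft | 29 | 45 | 5 ; failed | 41.2 | 60 | 28 ; shipped | 24.67 | 38 | 14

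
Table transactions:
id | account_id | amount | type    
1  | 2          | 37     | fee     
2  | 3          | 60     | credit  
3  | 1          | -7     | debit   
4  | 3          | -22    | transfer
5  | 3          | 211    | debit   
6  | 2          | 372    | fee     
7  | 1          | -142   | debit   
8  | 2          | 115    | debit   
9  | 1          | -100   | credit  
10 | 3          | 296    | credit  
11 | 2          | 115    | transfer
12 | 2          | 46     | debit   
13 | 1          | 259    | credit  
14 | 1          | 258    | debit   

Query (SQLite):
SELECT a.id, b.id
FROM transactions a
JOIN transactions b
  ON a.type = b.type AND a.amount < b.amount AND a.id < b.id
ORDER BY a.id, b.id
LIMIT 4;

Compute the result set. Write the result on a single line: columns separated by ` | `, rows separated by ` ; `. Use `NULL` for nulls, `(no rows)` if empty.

1 | 6 ; 2 | 10 ; 2 | 13 ; 3 | 5

Pairs (a,b) with same type, a.amount < b.amount, a.id < b.id.
type groups: credit:{2,9,10,13} debit:{3,5,7,8,12,14} fee:{1,6} transfer:{4,11}
Ordered by (a.id, b.id); first 4.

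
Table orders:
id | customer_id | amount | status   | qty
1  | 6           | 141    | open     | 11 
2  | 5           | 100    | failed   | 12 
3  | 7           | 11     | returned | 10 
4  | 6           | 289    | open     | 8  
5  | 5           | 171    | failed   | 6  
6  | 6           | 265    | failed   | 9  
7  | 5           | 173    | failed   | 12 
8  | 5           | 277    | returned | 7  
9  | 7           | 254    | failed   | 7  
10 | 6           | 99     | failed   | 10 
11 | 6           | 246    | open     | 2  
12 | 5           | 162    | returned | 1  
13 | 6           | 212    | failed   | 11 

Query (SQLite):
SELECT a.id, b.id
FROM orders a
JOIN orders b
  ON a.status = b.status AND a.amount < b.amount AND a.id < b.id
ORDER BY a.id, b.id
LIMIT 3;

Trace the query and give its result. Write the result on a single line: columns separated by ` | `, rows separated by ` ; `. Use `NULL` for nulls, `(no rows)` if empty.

Pairs (a,b) with same status, a.amount < b.amount, a.id < b.id.
status groups: failed:{2,5,6,7,9,10,13} open:{1,4,11} returned:{3,8,12}
Ordered by (a.id, b.id); first 3.

1 | 4 ; 1 | 11 ; 2 | 5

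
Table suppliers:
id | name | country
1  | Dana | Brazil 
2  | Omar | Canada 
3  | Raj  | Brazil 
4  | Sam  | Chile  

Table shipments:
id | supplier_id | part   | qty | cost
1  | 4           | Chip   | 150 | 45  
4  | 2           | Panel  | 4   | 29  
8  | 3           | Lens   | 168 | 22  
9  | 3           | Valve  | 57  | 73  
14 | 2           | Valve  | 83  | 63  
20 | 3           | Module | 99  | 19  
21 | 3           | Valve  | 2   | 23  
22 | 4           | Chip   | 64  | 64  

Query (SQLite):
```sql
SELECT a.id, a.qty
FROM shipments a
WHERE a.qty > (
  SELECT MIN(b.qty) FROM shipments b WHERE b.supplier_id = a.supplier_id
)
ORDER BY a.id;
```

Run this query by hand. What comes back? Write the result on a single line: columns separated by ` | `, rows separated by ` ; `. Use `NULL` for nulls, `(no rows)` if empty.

For each shipments row a, compute MIN(qty) over rows sharing a.supplier_id.
Keep row a if a.qty > that per-group MIN.
  supplier_id=2: MIN(qty) = 4
  supplier_id=3: MIN(qty) = 2
  supplier_id=4: MIN(qty) = 64

1 | 150 ; 8 | 168 ; 9 | 57 ; 14 | 83 ; 20 | 99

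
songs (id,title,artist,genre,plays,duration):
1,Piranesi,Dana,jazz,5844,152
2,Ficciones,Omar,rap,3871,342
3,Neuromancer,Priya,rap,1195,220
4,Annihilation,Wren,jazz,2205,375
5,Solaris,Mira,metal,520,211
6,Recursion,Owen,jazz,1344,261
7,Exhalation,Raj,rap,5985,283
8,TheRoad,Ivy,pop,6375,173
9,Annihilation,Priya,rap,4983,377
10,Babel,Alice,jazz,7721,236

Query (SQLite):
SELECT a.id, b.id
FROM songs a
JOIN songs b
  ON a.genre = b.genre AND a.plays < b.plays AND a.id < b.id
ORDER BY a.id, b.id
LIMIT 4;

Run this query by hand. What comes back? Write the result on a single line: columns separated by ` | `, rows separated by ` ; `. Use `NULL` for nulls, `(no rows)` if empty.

Pairs (a,b) with same genre, a.plays < b.plays, a.id < b.id.
genre groups: jazz:{1,4,6,10} metal:{5} pop:{8} rap:{2,3,7,9}
Ordered by (a.id, b.id); first 4.

1 | 10 ; 2 | 7 ; 2 | 9 ; 3 | 7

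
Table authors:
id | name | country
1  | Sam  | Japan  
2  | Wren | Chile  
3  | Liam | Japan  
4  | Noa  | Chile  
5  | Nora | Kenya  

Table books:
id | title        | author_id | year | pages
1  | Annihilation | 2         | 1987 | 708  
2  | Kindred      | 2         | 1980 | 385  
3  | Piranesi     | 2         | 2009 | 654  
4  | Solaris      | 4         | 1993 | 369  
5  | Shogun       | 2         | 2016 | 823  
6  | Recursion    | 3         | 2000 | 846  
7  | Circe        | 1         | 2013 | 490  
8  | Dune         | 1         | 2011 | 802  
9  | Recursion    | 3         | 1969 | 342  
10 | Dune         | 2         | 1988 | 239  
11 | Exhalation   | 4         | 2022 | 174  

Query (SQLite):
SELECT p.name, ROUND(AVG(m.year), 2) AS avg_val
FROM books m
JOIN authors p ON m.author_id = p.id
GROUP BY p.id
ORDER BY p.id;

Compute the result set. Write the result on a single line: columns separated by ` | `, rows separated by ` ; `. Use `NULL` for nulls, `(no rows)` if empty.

Sam | 2012 ; Wren | 1996 ; Liam | 1984.5 ; Noa | 2007.5

Join each books row to its authors via author_id.
Group joined rows by authors.id; compute ROUND(AVG(m.year), 2) per group.
  1: ids {7, 8} → ROUND(AVG(m.year), 2)=2012
  2: ids {1, 2, 3, 5, 10} → ROUND(AVG(m.year), 2)=1996
  3: ids {6, 9} → ROUND(AVG(m.year), 2)=1984.5
  4: ids {4, 11} → ROUND(AVG(m.year), 2)=2007.5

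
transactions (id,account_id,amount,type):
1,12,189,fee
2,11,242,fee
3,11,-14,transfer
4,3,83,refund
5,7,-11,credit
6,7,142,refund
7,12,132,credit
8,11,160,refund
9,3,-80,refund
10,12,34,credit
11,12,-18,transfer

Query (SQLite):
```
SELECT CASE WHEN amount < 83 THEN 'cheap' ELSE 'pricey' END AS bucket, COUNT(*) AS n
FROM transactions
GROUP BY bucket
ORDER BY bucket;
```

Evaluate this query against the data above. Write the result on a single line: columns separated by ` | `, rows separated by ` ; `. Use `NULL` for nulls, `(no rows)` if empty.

Bucket rows by amount < 83 → 'cheap' else 'pricey'; count each bucket.

cheap | 5 ; pricey | 6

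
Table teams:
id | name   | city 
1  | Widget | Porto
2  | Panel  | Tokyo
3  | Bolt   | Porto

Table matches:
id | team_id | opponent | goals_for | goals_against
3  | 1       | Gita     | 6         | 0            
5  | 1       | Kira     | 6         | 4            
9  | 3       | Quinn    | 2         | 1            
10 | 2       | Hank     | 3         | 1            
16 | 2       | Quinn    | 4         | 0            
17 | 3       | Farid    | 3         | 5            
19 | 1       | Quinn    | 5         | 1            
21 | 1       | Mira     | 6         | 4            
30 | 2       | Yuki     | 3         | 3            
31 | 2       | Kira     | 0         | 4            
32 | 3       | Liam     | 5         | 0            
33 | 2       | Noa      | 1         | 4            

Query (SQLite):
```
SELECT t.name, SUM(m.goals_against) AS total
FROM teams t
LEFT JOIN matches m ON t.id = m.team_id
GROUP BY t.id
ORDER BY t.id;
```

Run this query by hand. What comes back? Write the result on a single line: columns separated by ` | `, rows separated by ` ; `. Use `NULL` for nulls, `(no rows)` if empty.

Widget | 9 ; Panel | 12 ; Bolt | 6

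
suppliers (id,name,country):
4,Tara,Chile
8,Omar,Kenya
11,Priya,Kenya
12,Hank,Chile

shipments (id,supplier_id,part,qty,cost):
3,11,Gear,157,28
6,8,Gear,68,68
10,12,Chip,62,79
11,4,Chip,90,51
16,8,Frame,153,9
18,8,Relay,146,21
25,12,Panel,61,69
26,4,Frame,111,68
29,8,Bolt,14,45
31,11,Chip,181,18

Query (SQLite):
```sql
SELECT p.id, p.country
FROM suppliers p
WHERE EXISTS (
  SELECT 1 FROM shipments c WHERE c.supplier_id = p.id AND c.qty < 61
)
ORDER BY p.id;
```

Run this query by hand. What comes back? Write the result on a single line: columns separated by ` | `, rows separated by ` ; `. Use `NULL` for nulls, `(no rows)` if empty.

For each suppliers row, check whether any shipments with matching supplier_id has qty < 61.
Keep rows where that is true.

8 | Kenya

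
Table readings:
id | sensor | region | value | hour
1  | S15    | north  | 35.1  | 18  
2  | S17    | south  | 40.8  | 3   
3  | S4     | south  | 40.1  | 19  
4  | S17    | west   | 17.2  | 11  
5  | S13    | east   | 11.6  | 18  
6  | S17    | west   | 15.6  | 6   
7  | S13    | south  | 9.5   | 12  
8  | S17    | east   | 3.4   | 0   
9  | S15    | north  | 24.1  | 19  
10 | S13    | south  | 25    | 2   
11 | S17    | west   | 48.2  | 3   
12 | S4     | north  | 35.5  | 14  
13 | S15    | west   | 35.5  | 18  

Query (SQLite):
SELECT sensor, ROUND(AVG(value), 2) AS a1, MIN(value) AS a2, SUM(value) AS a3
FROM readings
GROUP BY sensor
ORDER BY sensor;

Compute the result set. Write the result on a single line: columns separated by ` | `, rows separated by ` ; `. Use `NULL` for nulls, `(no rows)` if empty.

S13 | 15.37 | 9.5 | 46.1 ; S15 | 31.57 | 24.1 | 94.7 ; S17 | 25.04 | 3.4 | 125.2 ; S4 | 37.8 | 35.5 | 75.6

Group readings by sensor.
Per group compute: ROUND(AVG(value), 2), MIN(value), SUM(value).
  S13: ids {5, 7, 10} → ROUND(AVG(value), 2)=15.37, MIN(value)=9.5, SUM(value)=46.1
  S15: ids {1, 9, 13} → ROUND(AVG(value), 2)=31.57, MIN(value)=24.1, SUM(value)=94.7
  S17: ids {2, 4, 6, 8, 11} → ROUND(AVG(value), 2)=25.04, MIN(value)=3.4, SUM(value)=125.2
  S4: ids {3, 12} → ROUND(AVG(value), 2)=37.8, MIN(value)=35.5, SUM(value)=75.6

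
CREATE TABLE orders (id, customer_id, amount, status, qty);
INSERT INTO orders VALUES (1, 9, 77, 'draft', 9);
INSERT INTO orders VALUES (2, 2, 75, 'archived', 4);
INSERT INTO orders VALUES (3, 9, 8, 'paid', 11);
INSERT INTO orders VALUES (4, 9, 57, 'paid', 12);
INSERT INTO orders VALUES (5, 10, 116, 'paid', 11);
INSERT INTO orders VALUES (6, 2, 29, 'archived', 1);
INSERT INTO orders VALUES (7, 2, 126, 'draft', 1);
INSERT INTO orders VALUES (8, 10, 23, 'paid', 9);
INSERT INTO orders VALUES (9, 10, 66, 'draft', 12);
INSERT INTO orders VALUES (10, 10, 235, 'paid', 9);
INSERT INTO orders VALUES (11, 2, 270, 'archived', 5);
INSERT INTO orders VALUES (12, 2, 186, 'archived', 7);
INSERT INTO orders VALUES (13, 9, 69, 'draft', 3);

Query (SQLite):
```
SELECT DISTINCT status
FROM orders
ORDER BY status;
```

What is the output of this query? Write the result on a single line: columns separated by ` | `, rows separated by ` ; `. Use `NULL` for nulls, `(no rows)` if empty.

archived ; draft ; paid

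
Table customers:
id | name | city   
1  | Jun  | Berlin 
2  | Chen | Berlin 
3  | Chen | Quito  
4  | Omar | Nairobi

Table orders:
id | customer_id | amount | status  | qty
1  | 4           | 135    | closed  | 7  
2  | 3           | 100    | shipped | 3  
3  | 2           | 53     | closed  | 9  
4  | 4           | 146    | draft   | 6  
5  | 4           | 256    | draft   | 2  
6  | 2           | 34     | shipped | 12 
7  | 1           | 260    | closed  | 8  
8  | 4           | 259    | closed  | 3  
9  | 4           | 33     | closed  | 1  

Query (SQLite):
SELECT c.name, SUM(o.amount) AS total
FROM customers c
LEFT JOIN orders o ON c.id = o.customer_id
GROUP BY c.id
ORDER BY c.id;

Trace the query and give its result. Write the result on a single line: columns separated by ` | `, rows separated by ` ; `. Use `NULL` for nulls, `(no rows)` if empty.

Jun | 260 ; Chen | 87 ; Chen | 100 ; Omar | 829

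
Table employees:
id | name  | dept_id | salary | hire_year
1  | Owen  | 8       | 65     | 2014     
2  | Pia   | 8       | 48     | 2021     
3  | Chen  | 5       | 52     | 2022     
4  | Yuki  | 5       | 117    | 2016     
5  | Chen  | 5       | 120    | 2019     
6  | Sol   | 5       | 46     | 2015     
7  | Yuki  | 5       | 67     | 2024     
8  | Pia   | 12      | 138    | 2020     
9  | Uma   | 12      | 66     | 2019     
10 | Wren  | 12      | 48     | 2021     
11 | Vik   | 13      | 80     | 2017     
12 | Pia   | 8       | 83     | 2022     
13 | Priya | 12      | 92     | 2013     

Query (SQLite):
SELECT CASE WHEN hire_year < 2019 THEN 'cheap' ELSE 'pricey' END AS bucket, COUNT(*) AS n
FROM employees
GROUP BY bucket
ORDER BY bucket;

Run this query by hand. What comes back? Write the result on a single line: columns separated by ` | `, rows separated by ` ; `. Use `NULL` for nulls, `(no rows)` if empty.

Bucket rows by hire_year < 2019 → 'cheap' else 'pricey'; count each bucket.

cheap | 5 ; pricey | 8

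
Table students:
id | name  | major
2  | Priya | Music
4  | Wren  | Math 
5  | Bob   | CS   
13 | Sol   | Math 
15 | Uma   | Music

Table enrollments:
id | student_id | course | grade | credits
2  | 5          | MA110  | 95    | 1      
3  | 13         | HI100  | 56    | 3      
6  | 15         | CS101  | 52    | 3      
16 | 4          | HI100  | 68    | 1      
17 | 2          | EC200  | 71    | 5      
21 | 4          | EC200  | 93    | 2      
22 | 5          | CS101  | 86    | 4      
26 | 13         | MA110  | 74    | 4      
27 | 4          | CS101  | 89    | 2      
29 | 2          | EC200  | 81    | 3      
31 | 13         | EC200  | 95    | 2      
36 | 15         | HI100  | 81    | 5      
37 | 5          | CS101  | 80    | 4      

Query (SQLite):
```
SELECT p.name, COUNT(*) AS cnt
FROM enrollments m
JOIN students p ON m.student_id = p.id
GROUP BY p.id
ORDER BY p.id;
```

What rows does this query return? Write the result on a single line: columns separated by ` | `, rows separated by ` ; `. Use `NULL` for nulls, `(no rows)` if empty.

Join each enrollments row to its students via student_id.
Group joined rows by students.id; compute COUNT(*) per group.
  2: ids {17, 29} → COUNT(*)=2
  4: ids {16, 21, 27} → COUNT(*)=3
  5: ids {2, 22, 37} → COUNT(*)=3
  13: ids {3, 26, 31} → COUNT(*)=3
  15: ids {6, 36} → COUNT(*)=2

Priya | 2 ; Wren | 3 ; Bob | 3 ; Sol | 3 ; Uma | 2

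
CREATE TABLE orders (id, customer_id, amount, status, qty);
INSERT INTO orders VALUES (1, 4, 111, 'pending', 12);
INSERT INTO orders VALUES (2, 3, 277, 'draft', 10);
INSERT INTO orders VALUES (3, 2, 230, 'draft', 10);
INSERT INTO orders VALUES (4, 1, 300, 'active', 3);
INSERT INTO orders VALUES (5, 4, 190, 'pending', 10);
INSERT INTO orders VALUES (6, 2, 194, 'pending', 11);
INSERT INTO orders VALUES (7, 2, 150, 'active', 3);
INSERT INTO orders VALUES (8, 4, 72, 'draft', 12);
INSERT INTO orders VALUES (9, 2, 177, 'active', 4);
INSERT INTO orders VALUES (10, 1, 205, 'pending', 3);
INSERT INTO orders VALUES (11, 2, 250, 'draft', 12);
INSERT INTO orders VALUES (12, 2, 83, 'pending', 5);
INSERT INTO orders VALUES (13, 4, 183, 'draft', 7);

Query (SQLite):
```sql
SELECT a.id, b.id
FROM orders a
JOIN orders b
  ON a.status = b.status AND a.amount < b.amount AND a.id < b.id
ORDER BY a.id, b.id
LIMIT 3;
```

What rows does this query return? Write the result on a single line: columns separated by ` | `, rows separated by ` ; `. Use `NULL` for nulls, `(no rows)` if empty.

Pairs (a,b) with same status, a.amount < b.amount, a.id < b.id.
status groups: active:{4,7,9} draft:{2,3,8,11,13} pending:{1,5,6,10,12}
Ordered by (a.id, b.id); first 3.

1 | 5 ; 1 | 6 ; 1 | 10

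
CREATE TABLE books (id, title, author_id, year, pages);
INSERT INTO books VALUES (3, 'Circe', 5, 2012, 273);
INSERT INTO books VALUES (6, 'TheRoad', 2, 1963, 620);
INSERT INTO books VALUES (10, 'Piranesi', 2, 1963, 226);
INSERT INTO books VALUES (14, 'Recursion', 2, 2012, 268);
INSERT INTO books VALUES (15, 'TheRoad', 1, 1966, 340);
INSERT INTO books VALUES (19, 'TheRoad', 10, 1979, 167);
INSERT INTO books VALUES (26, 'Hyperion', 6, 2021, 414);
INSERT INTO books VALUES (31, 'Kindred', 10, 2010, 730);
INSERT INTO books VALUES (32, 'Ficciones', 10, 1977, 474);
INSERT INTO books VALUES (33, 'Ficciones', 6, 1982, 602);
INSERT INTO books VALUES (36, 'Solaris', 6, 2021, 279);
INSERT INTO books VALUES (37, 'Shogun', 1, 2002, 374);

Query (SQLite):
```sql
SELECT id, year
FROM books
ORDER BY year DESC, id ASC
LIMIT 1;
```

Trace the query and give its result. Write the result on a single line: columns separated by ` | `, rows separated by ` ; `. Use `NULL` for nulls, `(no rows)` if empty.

26 | 2021

Sort by year desc, tiebreak id asc: (2021, id=26), (2021, id=36), (2012, id=3), (2012, id=14) …. Take first 1.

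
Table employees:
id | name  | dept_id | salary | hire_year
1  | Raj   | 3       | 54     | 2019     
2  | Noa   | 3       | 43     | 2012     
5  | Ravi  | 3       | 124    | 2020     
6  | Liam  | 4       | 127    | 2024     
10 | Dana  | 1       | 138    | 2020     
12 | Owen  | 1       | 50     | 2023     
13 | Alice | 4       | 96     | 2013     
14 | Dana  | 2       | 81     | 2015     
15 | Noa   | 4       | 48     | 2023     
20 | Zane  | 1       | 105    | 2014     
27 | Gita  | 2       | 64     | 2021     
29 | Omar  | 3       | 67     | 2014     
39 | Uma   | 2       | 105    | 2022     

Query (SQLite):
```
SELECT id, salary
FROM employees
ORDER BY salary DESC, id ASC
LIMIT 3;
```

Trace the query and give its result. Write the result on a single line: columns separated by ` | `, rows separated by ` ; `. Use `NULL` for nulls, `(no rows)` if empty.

10 | 138 ; 6 | 127 ; 5 | 124

Sort by salary desc, tiebreak id asc: (138, id=10), (127, id=6), (124, id=5), (105, id=20), (105, id=39), (96, id=13) …. Take first 3.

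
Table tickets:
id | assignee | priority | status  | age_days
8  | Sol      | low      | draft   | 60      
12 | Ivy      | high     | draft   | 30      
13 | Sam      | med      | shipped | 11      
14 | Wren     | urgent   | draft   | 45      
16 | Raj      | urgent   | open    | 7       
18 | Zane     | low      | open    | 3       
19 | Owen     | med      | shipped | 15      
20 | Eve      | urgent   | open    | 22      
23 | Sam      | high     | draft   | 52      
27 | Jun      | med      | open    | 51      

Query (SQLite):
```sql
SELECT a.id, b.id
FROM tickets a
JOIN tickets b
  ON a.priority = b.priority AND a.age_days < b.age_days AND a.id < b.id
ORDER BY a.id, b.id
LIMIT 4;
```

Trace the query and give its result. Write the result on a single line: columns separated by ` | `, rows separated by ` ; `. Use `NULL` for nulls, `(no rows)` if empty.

Pairs (a,b) with same priority, a.age_days < b.age_days, a.id < b.id.
priority groups: high:{12,23} low:{8,18} med:{13,19,27} urgent:{14,16,20}
Ordered by (a.id, b.id); first 4.

12 | 23 ; 13 | 19 ; 13 | 27 ; 16 | 20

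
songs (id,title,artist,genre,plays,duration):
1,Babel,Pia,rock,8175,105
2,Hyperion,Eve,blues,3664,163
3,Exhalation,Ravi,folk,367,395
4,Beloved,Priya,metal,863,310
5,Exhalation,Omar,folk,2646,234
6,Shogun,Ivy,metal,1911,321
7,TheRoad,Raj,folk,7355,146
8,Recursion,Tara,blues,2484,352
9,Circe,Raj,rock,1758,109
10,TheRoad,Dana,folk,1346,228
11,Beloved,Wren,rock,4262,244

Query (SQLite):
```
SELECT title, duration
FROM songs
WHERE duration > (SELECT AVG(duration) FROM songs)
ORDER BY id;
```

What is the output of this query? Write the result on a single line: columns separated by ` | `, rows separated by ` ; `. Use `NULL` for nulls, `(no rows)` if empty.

Exhalation | 395 ; Beloved | 310 ; Shogun | 321 ; Recursion | 352 ; Beloved | 244

Scalar subquery: AVG(duration) over all songs rows = 237.0.
Keep rows where duration > that value.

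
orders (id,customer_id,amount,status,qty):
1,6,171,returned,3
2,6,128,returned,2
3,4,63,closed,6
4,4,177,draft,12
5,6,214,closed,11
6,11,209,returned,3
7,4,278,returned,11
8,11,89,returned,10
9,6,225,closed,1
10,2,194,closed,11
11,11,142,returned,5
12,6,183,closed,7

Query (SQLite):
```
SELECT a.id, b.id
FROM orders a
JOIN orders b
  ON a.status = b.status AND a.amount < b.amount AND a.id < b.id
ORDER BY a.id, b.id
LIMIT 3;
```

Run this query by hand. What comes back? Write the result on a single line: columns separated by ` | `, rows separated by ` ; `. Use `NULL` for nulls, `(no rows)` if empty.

1 | 6 ; 1 | 7 ; 2 | 6

Pairs (a,b) with same status, a.amount < b.amount, a.id < b.id.
status groups: closed:{3,5,9,10,12} draft:{4} returned:{1,2,6,7,8,11}
Ordered by (a.id, b.id); first 3.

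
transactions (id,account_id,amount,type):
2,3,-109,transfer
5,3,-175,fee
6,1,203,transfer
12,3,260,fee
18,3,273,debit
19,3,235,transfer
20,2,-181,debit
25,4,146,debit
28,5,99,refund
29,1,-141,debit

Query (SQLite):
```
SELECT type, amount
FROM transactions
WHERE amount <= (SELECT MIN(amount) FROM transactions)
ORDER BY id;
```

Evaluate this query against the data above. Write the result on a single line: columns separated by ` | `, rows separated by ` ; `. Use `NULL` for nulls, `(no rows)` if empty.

debit | -181

Scalar subquery: MIN(amount) over all transactions rows = -181.
Keep rows where amount <= that value.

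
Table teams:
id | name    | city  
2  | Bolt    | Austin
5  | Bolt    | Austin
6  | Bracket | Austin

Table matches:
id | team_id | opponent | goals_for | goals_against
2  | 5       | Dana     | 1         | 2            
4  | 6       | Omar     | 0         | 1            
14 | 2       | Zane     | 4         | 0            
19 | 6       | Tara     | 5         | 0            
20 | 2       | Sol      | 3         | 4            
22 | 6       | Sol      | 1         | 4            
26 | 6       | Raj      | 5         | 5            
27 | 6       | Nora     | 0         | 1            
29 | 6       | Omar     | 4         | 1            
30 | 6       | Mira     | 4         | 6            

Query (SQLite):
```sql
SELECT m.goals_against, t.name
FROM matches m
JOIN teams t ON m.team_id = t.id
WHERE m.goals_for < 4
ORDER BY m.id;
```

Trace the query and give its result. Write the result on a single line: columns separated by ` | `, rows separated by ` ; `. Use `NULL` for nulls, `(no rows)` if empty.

2 | Bolt ; 1 | Bracket ; 4 | Bolt ; 4 | Bracket ; 1 | Bracket

Each matches row matches the teams row where team_id = teams.id.
Then keep rows with m.goals_for < 4.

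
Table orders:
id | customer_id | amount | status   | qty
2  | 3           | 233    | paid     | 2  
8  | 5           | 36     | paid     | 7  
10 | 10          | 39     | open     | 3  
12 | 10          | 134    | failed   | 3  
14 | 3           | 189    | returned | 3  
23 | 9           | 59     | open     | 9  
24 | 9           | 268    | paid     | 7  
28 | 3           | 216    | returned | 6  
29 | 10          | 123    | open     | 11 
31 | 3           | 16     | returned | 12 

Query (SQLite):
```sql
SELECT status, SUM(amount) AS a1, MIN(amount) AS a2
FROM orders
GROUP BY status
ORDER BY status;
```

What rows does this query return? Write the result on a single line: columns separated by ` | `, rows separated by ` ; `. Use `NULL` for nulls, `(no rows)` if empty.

failed | 134 | 134 ; open | 221 | 39 ; paid | 537 | 36 ; returned | 421 | 16

Group orders by status.
Per group compute: SUM(amount), MIN(amount).
  failed: ids {12} → SUM(amount)=134, MIN(amount)=134
  open: ids {10, 23, 29} → SUM(amount)=221, MIN(amount)=39
  paid: ids {2, 8, 24} → SUM(amount)=537, MIN(amount)=36
  returned: ids {14, 28, 31} → SUM(amount)=421, MIN(amount)=16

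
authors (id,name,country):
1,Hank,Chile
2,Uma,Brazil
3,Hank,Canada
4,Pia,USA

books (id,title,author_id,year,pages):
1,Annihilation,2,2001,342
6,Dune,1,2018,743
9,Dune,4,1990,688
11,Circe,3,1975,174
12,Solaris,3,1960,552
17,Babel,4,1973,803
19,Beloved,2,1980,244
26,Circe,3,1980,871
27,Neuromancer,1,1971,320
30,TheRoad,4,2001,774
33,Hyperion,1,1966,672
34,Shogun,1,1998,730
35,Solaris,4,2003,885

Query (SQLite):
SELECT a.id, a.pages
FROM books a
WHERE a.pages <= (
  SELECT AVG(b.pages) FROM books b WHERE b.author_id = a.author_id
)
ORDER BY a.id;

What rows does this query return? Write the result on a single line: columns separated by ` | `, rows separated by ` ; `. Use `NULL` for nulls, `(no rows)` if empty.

For each books row a, compute AVG(pages) over rows sharing a.author_id.
Keep row a if a.pages <= that per-group AVG.
  author_id=1: AVG(pages) = 616.25
  author_id=2: AVG(pages) = 293.0
  author_id=3: AVG(pages) = 532.333333
  author_id=4: AVG(pages) = 787.5

9 | 688 ; 11 | 174 ; 19 | 244 ; 27 | 320 ; 30 | 774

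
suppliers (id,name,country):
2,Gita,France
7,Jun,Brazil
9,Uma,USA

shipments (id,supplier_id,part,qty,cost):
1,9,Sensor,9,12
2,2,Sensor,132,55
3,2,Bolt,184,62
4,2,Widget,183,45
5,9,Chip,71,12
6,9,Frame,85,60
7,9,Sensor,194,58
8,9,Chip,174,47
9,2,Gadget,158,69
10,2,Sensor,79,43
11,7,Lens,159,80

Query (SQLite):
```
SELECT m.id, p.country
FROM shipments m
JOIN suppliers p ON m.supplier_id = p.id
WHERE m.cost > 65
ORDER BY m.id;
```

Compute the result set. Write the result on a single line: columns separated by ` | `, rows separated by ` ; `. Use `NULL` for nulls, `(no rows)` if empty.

9 | France ; 11 | Brazil

Each shipments row matches the suppliers row where supplier_id = suppliers.id.
Then keep rows with m.cost > 65.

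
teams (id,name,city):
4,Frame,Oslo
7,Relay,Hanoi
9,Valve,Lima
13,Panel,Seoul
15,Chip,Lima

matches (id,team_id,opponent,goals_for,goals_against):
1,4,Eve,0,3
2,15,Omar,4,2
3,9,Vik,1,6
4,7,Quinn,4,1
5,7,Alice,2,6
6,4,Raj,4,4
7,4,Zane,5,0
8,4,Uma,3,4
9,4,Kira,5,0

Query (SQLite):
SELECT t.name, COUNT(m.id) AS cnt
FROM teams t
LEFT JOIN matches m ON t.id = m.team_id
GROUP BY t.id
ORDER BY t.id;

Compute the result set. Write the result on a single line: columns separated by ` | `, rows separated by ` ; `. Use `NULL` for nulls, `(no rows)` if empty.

Frame | 5 ; Relay | 2 ; Valve | 1 ; Panel | 0 ; Chip | 1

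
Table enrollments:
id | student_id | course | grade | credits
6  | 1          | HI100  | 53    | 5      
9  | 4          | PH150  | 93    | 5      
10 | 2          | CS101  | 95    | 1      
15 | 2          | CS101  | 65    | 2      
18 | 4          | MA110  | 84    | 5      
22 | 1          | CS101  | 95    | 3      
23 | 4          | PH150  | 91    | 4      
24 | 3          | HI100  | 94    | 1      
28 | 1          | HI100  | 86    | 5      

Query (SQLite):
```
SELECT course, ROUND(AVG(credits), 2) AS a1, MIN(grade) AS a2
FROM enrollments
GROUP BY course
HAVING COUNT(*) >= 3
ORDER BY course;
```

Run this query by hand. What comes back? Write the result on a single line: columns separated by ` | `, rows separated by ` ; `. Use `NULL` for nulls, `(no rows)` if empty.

CS101 | 2 | 65 ; HI100 | 3.67 | 53

Group enrollments by course.
Per group compute: ROUND(AVG(credits), 2), MIN(grade).
HAVING: drop groups with fewer than 3 rows.
  CS101: ids {10, 15, 22} → ROUND(AVG(credits), 2)=2, MIN(grade)=65
  HI100: ids {6, 24, 28} → ROUND(AVG(credits), 2)=3.67, MIN(grade)=53
  MA110: ids {18} → ROUND(AVG(credits), 2)=5, MIN(grade)=84
  PH150: ids {9, 23} → ROUND(AVG(credits), 2)=4.5, MIN(grade)=91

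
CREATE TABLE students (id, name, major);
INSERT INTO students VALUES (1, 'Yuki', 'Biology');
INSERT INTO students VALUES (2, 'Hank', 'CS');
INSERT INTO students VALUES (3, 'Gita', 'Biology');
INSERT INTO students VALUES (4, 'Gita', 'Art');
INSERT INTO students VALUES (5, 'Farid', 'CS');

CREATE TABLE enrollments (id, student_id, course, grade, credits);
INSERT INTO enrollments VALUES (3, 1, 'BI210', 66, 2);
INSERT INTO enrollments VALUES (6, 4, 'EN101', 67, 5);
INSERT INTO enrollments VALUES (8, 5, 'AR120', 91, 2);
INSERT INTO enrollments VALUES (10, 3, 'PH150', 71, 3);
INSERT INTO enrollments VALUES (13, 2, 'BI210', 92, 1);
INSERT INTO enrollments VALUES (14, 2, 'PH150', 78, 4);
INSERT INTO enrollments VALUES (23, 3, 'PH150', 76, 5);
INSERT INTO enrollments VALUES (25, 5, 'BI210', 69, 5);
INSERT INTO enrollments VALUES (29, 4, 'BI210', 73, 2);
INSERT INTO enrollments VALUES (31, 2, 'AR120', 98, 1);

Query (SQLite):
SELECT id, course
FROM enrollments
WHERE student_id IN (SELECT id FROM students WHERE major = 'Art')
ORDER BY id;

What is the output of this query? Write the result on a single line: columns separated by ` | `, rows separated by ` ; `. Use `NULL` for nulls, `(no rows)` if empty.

Inner query: students.id where major = 'Art'.
Outer: keep enrollments rows whose student_id is in that set.
Inner query → {4}

6 | EN101 ; 29 | BI210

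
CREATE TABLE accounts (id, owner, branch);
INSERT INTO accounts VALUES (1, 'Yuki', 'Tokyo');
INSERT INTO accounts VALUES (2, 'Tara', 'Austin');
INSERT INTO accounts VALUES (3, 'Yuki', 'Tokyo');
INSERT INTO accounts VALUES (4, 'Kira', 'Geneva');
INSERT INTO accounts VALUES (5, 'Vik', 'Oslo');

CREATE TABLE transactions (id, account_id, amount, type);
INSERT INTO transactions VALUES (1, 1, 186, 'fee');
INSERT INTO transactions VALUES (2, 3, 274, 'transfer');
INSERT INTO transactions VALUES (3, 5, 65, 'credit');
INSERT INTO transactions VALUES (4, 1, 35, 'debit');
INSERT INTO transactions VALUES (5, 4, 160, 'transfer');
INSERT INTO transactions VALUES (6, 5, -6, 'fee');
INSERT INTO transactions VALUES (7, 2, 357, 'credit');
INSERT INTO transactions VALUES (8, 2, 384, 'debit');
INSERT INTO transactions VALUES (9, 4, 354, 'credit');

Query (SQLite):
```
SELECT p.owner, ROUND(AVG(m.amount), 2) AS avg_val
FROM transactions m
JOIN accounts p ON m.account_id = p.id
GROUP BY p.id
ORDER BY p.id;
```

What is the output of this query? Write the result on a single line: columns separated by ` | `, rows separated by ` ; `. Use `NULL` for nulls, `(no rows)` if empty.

Join each transactions row to its accounts via account_id.
Group joined rows by accounts.id; compute ROUND(AVG(m.amount), 2) per group.
  1: ids {1, 4} → ROUND(AVG(m.amount), 2)=110.5
  2: ids {7, 8} → ROUND(AVG(m.amount), 2)=370.5
  3: ids {2} → ROUND(AVG(m.amount), 2)=274
  4: ids {5, 9} → ROUND(AVG(m.amount), 2)=257
  5: ids {3, 6} → ROUND(AVG(m.amount), 2)=29.5

Yuki | 110.5 ; Tara | 370.5 ; Yuki | 274 ; Kira | 257 ; Vik | 29.5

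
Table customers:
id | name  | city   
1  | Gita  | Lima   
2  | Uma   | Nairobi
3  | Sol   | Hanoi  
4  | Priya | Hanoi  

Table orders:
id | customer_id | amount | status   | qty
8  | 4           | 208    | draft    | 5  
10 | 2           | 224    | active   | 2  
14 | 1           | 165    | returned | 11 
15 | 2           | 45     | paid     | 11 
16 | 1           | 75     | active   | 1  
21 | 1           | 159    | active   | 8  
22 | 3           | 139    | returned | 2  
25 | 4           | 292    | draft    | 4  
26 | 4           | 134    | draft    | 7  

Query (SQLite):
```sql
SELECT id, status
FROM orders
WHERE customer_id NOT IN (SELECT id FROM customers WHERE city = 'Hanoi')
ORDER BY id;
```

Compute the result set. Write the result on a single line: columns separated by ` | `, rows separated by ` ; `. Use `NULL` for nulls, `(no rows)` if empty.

Inner query: customers.id where city = 'Hanoi'.
Outer: keep orders rows whose customer_id is not in that set.
Inner query → {3, 4}

10 | active ; 14 | returned ; 15 | paid ; 16 | active ; 21 | active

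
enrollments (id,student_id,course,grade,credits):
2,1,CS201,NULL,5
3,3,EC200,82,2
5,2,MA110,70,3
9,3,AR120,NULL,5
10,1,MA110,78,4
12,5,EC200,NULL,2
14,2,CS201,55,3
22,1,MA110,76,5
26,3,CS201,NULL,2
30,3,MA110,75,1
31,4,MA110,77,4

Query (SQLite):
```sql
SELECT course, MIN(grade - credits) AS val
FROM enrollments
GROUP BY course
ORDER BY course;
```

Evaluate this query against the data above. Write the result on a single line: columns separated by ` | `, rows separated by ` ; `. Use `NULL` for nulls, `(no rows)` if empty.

For each row compute grade - credits.
Group by course; take MIN of the expression per group.
  AR120: ids {9} → MIN(grade - credits)=NULL
  CS201: ids {2, 14, 26} → MIN(grade - credits)=52
  EC200: ids {3, 12} → MIN(grade - credits)=80
  MA110: ids {5, 10, 22, 30, 31} → MIN(grade - credits)=67

AR120 | NULL ; CS201 | 52 ; EC200 | 80 ; MA110 | 67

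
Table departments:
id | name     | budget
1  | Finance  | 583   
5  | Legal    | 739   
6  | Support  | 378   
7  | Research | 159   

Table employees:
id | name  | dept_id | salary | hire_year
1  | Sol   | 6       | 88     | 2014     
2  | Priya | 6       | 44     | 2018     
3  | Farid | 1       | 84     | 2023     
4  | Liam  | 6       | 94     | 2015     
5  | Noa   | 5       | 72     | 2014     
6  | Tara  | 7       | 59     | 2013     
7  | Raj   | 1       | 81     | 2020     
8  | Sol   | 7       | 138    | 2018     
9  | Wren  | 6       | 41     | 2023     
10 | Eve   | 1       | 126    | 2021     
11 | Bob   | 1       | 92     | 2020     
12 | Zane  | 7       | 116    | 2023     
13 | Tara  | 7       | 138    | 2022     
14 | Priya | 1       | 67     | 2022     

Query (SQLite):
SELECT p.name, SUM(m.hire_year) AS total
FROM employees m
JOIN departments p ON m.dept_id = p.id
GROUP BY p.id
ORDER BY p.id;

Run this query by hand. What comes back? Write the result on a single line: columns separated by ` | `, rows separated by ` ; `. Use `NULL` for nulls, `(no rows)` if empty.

Join each employees row to its departments via dept_id.
Group joined rows by departments.id; compute SUM(m.hire_year) per group.
  1: ids {3, 7, 10, 11, 14} → SUM(m.hire_year)=10106
  5: ids {5} → SUM(m.hire_year)=2014
  6: ids {1, 2, 4, 9} → SUM(m.hire_year)=8070
  7: ids {6, 8, 12, 13} → SUM(m.hire_year)=8076

Finance | 10106 ; Legal | 2014 ; Support | 8070 ; Research | 8076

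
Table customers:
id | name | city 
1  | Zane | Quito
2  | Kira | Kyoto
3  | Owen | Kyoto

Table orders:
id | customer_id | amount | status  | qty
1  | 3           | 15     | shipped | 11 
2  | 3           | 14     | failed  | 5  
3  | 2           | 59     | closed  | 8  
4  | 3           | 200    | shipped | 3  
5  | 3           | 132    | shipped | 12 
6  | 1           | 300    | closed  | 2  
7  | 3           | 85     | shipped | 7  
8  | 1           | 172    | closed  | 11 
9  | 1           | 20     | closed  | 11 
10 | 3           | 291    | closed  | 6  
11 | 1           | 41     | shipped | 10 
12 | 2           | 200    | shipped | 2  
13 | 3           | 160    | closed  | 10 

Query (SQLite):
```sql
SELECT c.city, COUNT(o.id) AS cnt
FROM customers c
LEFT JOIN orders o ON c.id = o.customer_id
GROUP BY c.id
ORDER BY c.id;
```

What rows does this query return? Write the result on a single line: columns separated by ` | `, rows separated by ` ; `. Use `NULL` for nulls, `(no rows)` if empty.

Quito | 4 ; Kyoto | 2 ; Kyoto | 7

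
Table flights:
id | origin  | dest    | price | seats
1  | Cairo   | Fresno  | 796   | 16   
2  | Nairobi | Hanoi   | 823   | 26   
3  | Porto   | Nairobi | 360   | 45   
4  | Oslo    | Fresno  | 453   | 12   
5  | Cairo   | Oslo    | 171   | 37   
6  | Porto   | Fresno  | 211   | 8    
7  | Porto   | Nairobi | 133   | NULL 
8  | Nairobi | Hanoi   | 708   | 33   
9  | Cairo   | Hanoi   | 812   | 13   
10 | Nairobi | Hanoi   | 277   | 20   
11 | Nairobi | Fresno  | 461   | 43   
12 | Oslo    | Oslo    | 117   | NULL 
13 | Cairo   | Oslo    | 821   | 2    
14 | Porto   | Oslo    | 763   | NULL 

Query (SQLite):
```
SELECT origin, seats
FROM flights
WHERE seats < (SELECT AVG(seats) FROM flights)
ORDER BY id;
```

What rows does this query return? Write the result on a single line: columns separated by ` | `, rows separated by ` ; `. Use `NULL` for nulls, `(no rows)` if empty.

Scalar subquery: AVG(seats) over all flights rows = 23.181818 (≈; comparison uses full precision).
Keep rows where seats < that value.

Cairo | 16 ; Oslo | 12 ; Porto | 8 ; Cairo | 13 ; Nairobi | 20 ; Cairo | 2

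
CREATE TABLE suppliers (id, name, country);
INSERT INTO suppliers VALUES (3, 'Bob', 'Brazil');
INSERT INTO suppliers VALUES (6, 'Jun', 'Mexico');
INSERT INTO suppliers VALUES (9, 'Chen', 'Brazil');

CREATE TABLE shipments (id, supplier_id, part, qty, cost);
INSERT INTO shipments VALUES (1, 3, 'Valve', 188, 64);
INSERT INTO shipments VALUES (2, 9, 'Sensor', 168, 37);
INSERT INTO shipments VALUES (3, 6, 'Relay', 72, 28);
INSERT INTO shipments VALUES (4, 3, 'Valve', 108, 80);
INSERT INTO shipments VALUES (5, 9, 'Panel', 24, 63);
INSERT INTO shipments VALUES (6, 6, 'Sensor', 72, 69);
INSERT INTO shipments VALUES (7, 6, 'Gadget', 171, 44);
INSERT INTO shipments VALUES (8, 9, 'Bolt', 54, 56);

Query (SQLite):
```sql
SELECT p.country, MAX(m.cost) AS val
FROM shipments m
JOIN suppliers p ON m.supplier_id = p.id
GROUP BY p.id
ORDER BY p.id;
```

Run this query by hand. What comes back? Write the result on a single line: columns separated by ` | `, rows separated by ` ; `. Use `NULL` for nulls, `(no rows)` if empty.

Brazil | 80 ; Mexico | 69 ; Brazil | 63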